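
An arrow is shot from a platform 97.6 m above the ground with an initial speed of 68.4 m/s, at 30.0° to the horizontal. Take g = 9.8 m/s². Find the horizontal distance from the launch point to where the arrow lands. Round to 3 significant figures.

Components: v_x = 68.4 cos 30.0° = 59.24 m/s, v_y = 68.4 sin 30.0° = 34.20 m/s.
Vertical: 0 = 97.6 + 34.20 t − ½(9.8) t² ⇒ 4.900 t² − 34.20 t − 97.6 = 0.
t = [34.20 + √(1170 + 1913)] / 9.800 = 9.156 s.
Horizontal: R = v_x · t = 59.24 × 9.156 = 542 m.

542 m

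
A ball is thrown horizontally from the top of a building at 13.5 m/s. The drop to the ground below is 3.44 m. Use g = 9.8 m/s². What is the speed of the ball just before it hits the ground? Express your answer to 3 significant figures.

15.8 m/s

Fall time: t = √(2 × 3.44 / 9.8) = 0.8379 s.
At impact: v_x = 13.5 m/s (unchanged), v_y = g t = 9.8 × 0.8379 = 8.211 m/s.
Speed = √(v_x² + v_y²) = √(182.2 + 67.42) = 15.8 m/s.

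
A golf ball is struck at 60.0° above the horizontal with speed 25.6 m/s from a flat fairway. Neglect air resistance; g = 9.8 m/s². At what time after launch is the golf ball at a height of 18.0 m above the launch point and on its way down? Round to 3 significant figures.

3.46 s

v_y0 = 25.6 sin 60.0° = 22.17 m/s.
Set y = v_y0 t − ½ g t² = 18.0: 4.900 t² − 22.17 t + 18.0 = 0.
t = [22.17 ± √(491.5 − 352.8)] / 9.8 = (22.17 ± 11.78) / 9.8, giving t = 1.06 s or t = 3.46 s.
On the way down corresponds to the larger root: t = 3.46 s.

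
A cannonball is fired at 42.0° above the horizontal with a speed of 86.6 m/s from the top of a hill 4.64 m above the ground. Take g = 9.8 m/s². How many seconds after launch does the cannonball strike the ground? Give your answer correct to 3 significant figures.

11.9 s

Vertical component: v_y = 86.6 sin 42.0° = 57.95 m/s.
Taking up as positive with launch at y = 4.64 m, landing at y = 0: 0 = 4.64 + 57.95 t − ½(9.8) t².
Solving 4.900 t² − 57.95 t − 4.64 = 0 gives t = [57.95 + √(57.95² + 4·4.900·4.64)] / 9.800 = 11.9 s.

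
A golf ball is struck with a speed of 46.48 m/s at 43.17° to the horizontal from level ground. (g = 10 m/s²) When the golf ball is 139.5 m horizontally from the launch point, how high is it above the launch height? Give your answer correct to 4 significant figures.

46.19 m

v_x = 46.48 cos 43.17° = 33.899 m/s, v_y0 = 46.48 sin 43.17° = 31.800 m/s.
Time to reach x = 139.5 m: t = x / v_x = 139.5 / 33.899 = 4.1152 s.
y = v_y0 t − ½ g t² = 31.800×4.1152 − 5.000×4.1152² = 46.19 m.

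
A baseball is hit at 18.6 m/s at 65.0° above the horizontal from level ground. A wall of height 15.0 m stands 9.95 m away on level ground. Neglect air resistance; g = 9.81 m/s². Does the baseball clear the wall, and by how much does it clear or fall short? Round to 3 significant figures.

No — it falls 1.52 m short of clearing the wall.

v_x = 18.6 cos 65.0° = 7.861 m/s; v_y0 = 18.6 sin 65.0° = 16.86 m/s.
Time to reach the wall: t = 9.95 / 7.861 = 1.266 s.
Height at that point: y = 16.86×1.266 − 4.905×1.266² = 13.48 m.
That is 15.0 − 13.48 = 1.52 m below the top of the wall, so the baseball does not clear it.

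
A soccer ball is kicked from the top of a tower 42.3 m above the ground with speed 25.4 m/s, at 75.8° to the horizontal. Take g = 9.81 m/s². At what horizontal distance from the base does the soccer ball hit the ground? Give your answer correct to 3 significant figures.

39.7 m

Components: v_x = 25.4 cos 75.8° = 6.231 m/s, v_y = 25.4 sin 75.8° = 24.62 m/s.
Vertical: 0 = 42.3 + 24.62 t − ½(9.81) t² ⇒ 4.905 t² − 24.62 t − 42.3 = 0.
t = [24.62 + √(606.1 + 829.9)] / 9.810 = 6.373 s.
Horizontal: R = v_x · t = 6.231 × 6.373 = 39.7 m.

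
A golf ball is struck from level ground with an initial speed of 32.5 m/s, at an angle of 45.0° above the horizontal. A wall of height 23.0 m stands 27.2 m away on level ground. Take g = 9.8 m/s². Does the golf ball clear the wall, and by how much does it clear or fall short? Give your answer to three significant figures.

No — it falls 2.66 m short of clearing the wall.

v_x = 32.5 cos 45.0° = 22.98 m/s; v_y0 = 32.5 sin 45.0° = 22.98 m/s.
Time to reach the wall: t = 27.2 / 22.98 = 1.184 s.
Height at that point: y = 22.98×1.184 − 4.900×1.184² = 20.34 m.
That is 23.0 − 20.34 = 2.66 m below the top of the wall, so the golf ball does not clear it.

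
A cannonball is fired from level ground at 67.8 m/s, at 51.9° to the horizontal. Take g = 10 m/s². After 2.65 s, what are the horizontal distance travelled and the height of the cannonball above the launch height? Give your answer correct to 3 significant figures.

x = 111 m, y = 106 m

v_x = 67.8 cos 51.9° = 41.84 m/s; v_y0 = 67.8 sin 51.9° = 53.35 m/s.
x = v_x t = 41.84 × 2.65 = 111 m.
y = v_y0 t − ½ g t² = 53.35×2.65 − 5.000×2.65² = 106 m.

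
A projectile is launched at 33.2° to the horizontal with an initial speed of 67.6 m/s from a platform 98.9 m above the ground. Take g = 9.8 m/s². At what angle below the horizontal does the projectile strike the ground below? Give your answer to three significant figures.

45.5°

v_x = 67.6 cos 33.2° = 56.57 m/s.
At impact |v_y| = √(v_y0² + 2 g h) = √(37.02² + 2×9.8×98.9) = 57.52 m/s.
Angle below horizontal = arctan(|v_y| / v_x) = arctan(57.52 / 56.57) = 45.5°.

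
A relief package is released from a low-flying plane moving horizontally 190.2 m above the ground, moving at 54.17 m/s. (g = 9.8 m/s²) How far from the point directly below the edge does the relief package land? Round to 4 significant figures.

Initial vertical velocity is zero, so the fall time comes from h = ½ g t²: t = √(2 × 190.2 / 9.8) = 6.2303 s.
Horizontal motion is uniform at 54.17 m/s, so x = 54.17 × 6.2303 = 337.5 m.

337.5 m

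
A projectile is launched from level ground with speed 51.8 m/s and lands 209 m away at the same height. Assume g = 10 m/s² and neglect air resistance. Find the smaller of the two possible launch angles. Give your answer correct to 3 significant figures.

Level-ground range: R = v₀² sin(2θ)/g ⇒ sin 2θ = R g / v₀² = 209×10/51.8² = 0.7789.
2θ = arcsin(0.7789) = 51.16° or 180° − 51.16° = 128.84°.
So θ = 25.6° or θ = 64.4°.

25.6°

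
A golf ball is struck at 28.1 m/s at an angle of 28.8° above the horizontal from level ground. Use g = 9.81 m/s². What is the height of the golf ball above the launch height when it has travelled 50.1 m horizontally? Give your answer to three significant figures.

7.24 m

v_x = 28.1 cos 28.8° = 24.62 m/s, v_y0 = 28.1 sin 28.8° = 13.54 m/s.
Time to reach x = 50.1 m: t = x / v_x = 50.1 / 24.62 = 2.035 s.
y = v_y0 t − ½ g t² = 13.54×2.035 − 4.905×2.035² = 7.24 m.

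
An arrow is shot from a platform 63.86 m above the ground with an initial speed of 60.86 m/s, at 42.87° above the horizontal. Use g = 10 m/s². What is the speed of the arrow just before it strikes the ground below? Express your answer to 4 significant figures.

70.58 m/s

v_x = 60.86 cos 42.87° = 44.604 m/s is unchanged throughout.
For the vertical component, v_y² = v_y0² + 2 g h = (41.405)² + 2×10×63.86 = 2991.6, so |v_y| = 54.696 m/s.
Impact speed = √(v_x² + v_y²) = √(1989.5 + 2991.6) = 70.58 m/s.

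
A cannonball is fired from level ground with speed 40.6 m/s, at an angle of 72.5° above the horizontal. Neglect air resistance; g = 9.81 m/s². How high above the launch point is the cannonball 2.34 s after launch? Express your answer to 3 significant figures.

63.7 m

v_y0 = 40.6 sin 72.5° = 38.72 m/s.
y(t) = v_y0 t − ½ g t² = 38.72×2.34 − 4.905×2.34² = 63.7 m.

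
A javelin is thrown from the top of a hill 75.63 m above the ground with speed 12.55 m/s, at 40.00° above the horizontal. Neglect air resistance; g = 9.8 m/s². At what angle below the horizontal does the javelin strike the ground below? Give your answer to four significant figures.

v_x = 12.55 cos 40.00° = 9.6139 m/s.
At impact |v_y| = √(v_y0² + 2 g h) = √(8.0670² + 2×9.8×75.63) = 39.337 m/s.
Angle below horizontal = arctan(|v_y| / v_x) = arctan(39.337 / 9.6139) = 76.27°.

76.27°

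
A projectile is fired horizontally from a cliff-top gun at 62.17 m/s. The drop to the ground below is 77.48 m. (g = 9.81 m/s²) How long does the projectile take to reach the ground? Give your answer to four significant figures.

The horizontal speed doesn't affect the fall. With v_y0 = 0, h = ½ g t².
t = √(2 × 77.48 / 9.81) = √15.796 = 3.974 s.

3.974 s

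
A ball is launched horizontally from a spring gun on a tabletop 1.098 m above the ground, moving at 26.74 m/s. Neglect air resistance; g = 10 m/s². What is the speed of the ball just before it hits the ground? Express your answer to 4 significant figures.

Fall time: t = √(2 × 1.098 / 10) = 0.46861 s.
At impact: v_x = 26.74 m/s (unchanged), v_y = g t = 10 × 0.46861 = 4.6861 m/s.
Speed = √(v_x² + v_y²) = √(715.03 + 21.960) = 27.15 m/s.

27.15 m/s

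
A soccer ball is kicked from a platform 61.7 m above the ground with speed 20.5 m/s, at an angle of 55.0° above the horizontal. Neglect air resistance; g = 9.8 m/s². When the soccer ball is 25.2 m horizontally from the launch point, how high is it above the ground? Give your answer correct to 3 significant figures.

v_x = 20.5 cos 55.0° = 11.76 m/s, v_y0 = 20.5 sin 55.0° = 16.79 m/s.
Time to reach x = 25.2 m: t = x / v_x = 25.2 / 11.76 = 2.143 s.
y = 61.7 + v_y0 t − ½ g t² = 61.7 + 16.79×2.143 − 4.900×2.143² = 75.2 m.

75.2 m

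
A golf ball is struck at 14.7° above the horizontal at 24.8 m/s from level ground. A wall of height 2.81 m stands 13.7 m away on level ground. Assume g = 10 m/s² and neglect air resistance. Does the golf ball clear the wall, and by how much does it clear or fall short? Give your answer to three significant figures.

v_x = 24.8 cos 14.7° = 23.99 m/s; v_y0 = 24.8 sin 14.7° = 6.293 m/s.
Time to reach the wall: t = 13.7 / 23.99 = 0.5711 s.
Height at that point: y = 6.293×0.5711 − 5.000×0.5711² = 1.963 m.
That is 2.81 − 1.963 = 0.847 m below the top of the wall, so the golf ball does not clear it.

No — it falls 0.847 m short of clearing the wall.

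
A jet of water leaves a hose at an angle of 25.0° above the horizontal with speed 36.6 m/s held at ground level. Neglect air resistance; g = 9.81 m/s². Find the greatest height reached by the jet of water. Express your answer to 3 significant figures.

12.2 m

Vertical component of launch velocity: v_y = 36.6 sin 25.0° = 15.47 m/s.
At the highest point the vertical velocity is zero, so v_y² = 2 g h_max.
h_max = (15.47)² / (2 × 9.81) = 239.3 / 19.62 = 12.2 m.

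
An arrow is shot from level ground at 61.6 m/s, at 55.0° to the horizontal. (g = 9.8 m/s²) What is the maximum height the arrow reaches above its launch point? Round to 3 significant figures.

Vertical component of launch velocity: v_y = 61.6 sin 55.0° = 50.46 m/s.
At the highest point the vertical velocity is zero, so v_y² = 2 g h_max.
h_max = (50.46)² / (2 × 9.8) = 2546 / 19.60 = 130 m.

130 m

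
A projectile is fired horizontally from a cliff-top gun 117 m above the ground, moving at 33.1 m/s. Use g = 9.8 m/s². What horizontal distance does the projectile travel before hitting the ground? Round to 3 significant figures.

Initial vertical velocity is zero, so the fall time comes from h = ½ g t²: t = √(2 × 117 / 9.8) = 4.886 s.
Horizontal motion is uniform at 33.1 m/s, so x = 33.1 × 4.886 = 162 m.

162 m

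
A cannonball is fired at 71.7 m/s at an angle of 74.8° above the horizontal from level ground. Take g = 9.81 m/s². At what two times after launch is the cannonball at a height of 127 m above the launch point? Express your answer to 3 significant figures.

v_y0 = 71.7 sin 74.8° = 69.19 m/s.
Set y = v_y0 t − ½ g t² = 127: 4.905 t² − 69.19 t + 127 = 0.
t = [69.19 ± √(4787 − 2492)] / 9.81 = (69.19 ± 47.91) / 9.81, giving t = 2.17 s or t = 11.9 s.
So the cannonball is at 127 m at t = 2.17 s (rising) and t = 11.9 s (falling).

2.17 s and 11.9 s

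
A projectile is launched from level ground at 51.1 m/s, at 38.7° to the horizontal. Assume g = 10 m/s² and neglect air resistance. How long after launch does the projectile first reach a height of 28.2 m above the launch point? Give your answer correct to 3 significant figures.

v_y0 = 51.1 sin 38.7° = 31.95 m/s.
Set y = v_y0 t − ½ g t² = 28.2: 5.000 t² − 31.95 t + 28.2 = 0.
t = [31.95 ± √(1021 − 564.0)] / 10 = (31.95 ± 21.38) / 10, giving t = 1.06 s or t = 5.33 s.
The projectile is on the way up at the first time, so t = 1.06 s.

1.06 s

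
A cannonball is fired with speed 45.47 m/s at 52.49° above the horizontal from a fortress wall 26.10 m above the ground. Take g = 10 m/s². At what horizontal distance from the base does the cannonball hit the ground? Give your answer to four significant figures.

218.1 m

Components: v_x = 45.47 cos 52.49° = 27.687 m/s, v_y = 45.47 sin 52.49° = 36.069 m/s.
Vertical: 0 = 26.10 + 36.069 t − ½(10) t² ⇒ 5.000 t² − 36.069 t − 26.10 = 0.
t = [36.069 + √(1301.0 + 522.00)] / 10.00 = 7.8766 s.
Horizontal: R = v_x · t = 27.687 × 7.8766 = 218.1 m.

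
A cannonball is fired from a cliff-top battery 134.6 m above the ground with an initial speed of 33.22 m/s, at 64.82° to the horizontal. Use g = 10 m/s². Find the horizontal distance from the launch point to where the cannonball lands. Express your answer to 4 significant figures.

127.2 m

Components: v_x = 33.22 cos 64.82° = 14.134 m/s, v_y = 33.22 sin 64.82° = 30.063 m/s.
Vertical: 0 = 134.6 + 30.063 t − ½(10) t² ⇒ 5.000 t² − 30.063 t − 134.6 = 0.
t = [30.063 + √(903.78 + 2692.0)] / 10.00 = 9.0028 s.
Horizontal: R = v_x · t = 14.134 × 9.0028 = 127.2 m.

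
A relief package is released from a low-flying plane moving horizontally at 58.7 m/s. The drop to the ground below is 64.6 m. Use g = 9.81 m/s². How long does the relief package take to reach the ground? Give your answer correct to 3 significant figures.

The horizontal speed doesn't affect the fall. With v_y0 = 0, h = ½ g t².
t = √(2 × 64.6 / 9.81) = √13.17 = 3.63 s.

3.63 s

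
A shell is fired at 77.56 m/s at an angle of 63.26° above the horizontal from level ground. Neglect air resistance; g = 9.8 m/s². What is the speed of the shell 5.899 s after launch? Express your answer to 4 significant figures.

v_x = 77.56 cos 63.26° = 34.898 m/s (constant).
v_y(t) = 77.56 sin 63.26° − g t = 69.266 − 9.8 × 5.899 = 11.456 m/s.
Speed = √(v_x² + v_y²) = √(1217.9 + 131.24) = 36.73 m/s.

36.73 m/s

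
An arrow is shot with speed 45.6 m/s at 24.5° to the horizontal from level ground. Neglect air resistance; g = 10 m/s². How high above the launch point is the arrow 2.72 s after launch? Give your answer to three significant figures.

v_y0 = 45.6 sin 24.5° = 18.91 m/s.
y(t) = v_y0 t − ½ g t² = 18.91×2.72 − 5.000×2.72² = 14.4 m.

14.4 m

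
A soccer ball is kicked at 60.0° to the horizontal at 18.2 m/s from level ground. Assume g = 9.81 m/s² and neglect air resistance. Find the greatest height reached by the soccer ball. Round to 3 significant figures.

12.7 m

Vertical component of launch velocity: v_y = 18.2 sin 60.0° = 15.76 m/s.
At the highest point the vertical velocity is zero, so v_y² = 2 g h_max.
h_max = (15.76)² / (2 × 9.81) = 248.4 / 19.62 = 12.7 m.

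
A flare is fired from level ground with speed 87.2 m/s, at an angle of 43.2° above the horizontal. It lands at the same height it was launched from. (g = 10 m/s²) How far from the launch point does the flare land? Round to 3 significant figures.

759 m

Components: v_x = 87.2 cos 43.2° = 63.57 m/s, v_y = 87.2 sin 43.2° = 59.69 m/s.
Time of flight (same landing height): t = 2 v_y / g = 2 × 59.69 / 10 = 11.94 s.
Range: R = v_x · t = 63.57 × 11.94 = 759 m.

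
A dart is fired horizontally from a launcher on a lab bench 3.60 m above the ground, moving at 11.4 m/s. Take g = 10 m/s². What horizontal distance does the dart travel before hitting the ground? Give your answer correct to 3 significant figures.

Initial vertical velocity is zero, so the fall time comes from h = ½ g t²: t = √(2 × 3.60 / 10) = 0.8485 s.
Horizontal motion is uniform at 11.4 m/s, so x = 11.4 × 0.8485 = 9.67 m.

9.67 m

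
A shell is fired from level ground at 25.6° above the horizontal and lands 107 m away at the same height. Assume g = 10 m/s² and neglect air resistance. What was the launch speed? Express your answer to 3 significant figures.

37.1 m/s

On level ground, R = v₀² sin(2θ) / g, so v₀ = √(R g / sin 2θ).
sin(2 × 25.6°) = 0.7793.
v₀ = √(107 × 10 / 0.7793) = √1373 = 37.1 m/s.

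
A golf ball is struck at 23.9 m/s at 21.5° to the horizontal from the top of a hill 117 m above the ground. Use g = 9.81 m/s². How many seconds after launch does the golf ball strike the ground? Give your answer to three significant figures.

5.86 s

Vertical component: v_y = 23.9 sin 21.5° = 8.759 m/s.
Taking up as positive with launch at y = 117 m, landing at y = 0: 0 = 117 + 8.759 t − ½(9.81) t².
Solving 4.905 t² − 8.759 t − 117 = 0 gives t = [8.759 + √(8.759² + 4·4.905·117)] / 9.810 = 5.86 s.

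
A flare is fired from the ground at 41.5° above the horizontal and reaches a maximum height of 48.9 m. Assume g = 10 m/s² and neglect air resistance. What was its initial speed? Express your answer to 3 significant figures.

47.2 m/s

At maximum height v_y = 0, so (v₀ sin θ)² = 2 g H.
v₀ sin 41.5° = √(2 × 10 × 48.9) = 31.27 m/s.
v₀ = 31.27 / sin 41.5° = 31.27 / 0.6626 = 47.2 m/s.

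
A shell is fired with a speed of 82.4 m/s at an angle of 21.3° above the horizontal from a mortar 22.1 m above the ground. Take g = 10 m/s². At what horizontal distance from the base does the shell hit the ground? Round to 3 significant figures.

511 m

Components: v_x = 82.4 cos 21.3° = 76.77 m/s, v_y = 82.4 sin 21.3° = 29.93 m/s.
Vertical: 0 = 22.1 + 29.93 t − ½(10) t² ⇒ 5.000 t² − 29.93 t − 22.1 = 0.
t = [29.93 + √(895.8 + 442.0)] / 10.00 = 6.651 s.
Horizontal: R = v_x · t = 76.77 × 6.651 = 511 m.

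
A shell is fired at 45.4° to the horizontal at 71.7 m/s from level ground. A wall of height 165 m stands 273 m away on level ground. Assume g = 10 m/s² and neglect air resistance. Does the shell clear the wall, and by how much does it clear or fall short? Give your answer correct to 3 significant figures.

v_x = 71.7 cos 45.4° = 50.34 m/s; v_y0 = 71.7 sin 45.4° = 51.05 m/s.
Time to reach the wall: t = 273 / 50.34 = 5.423 s.
Height at that point: y = 51.05×5.423 − 5.000×5.423² = 129.8 m.
That is 165 − 129.8 = 35.2 m below the top of the wall, so the shell does not clear it.

No — it falls 35.2 m short of clearing the wall.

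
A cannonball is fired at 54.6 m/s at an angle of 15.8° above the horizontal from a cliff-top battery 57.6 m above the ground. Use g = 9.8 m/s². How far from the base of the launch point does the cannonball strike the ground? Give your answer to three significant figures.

277 m

Components: v_x = 54.6 cos 15.8° = 52.54 m/s, v_y = 54.6 sin 15.8° = 14.87 m/s.
Vertical: 0 = 57.6 + 14.87 t − ½(9.8) t² ⇒ 4.900 t² − 14.87 t − 57.6 = 0.
t = [14.87 + √(221.1 + 1129)] / 9.800 = 5.267 s.
Horizontal: R = v_x · t = 52.54 × 5.267 = 277 m.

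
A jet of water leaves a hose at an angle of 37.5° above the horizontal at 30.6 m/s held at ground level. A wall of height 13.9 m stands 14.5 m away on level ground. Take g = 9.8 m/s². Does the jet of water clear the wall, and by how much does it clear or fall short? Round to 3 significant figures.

v_x = 30.6 cos 37.5° = 24.28 m/s; v_y0 = 30.6 sin 37.5° = 18.63 m/s.
Time to reach the wall: t = 14.5 / 24.28 = 0.5972 s.
Height at that point: y = 18.63×0.5972 − 4.900×0.5972² = 9.378 m.
That is 13.9 − 9.378 = 4.52 m below the top of the wall, so the jet of water does not clear it.

No — it falls 4.52 m short of clearing the wall.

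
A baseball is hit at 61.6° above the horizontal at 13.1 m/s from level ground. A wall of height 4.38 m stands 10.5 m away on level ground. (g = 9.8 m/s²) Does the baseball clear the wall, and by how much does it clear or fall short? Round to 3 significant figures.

Yes — it clears the wall by 1.12 m.

v_x = 13.1 cos 61.6° = 6.231 m/s; v_y0 = 13.1 sin 61.6° = 11.52 m/s.
Time to reach the wall: t = 10.5 / 6.231 = 1.685 s.
Height at that point: y = 11.52×1.685 − 4.900×1.685² = 5.499 m.
That is 5.499 − 4.38 = 1.12 m above the top of the wall, so the baseball clears it.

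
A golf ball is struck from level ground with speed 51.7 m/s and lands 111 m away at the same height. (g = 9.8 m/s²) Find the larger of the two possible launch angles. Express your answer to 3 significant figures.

78.0°

Level-ground range: R = v₀² sin(2θ)/g ⇒ sin 2θ = R g / v₀² = 111×9.8/51.7² = 0.4070.
2θ = arcsin(0.4070) = 24.02° or 180° − 24.02° = 155.98°.
So θ = 12.0° or θ = 78.0°.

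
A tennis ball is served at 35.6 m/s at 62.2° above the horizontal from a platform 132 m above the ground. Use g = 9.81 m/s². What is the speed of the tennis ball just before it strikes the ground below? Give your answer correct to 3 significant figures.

62.1 m/s

v_x = 35.6 cos 62.2° = 16.60 m/s is unchanged throughout.
For the vertical component, v_y² = v_y0² + 2 g h = (31.49)² + 2×9.81×132 = 3581, so |v_y| = 59.84 m/s.
Impact speed = √(v_x² + v_y²) = √(275.6 + 3581) = 62.1 m/s.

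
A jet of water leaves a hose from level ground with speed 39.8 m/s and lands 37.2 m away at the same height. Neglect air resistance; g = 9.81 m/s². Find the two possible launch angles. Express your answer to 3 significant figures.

6.66° and 83.3°

Level-ground range: R = v₀² sin(2θ)/g ⇒ sin 2θ = R g / v₀² = 37.2×9.81/39.8² = 0.2304.
2θ = arcsin(0.2304) = 13.32° or 180° − 13.32° = 166.68°.
So θ = 6.66° or θ = 83.3°.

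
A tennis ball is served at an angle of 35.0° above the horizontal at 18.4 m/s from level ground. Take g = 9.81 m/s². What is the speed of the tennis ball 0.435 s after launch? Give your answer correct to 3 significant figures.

v_x = 18.4 cos 35.0° = 15.07 m/s (constant).
v_y(t) = 18.4 sin 35.0° − g t = 10.55 − 9.81 × 0.435 = 6.283 m/s.
Speed = √(v_x² + v_y²) = √(227.1 + 39.48) = 16.3 m/s.

16.3 m/s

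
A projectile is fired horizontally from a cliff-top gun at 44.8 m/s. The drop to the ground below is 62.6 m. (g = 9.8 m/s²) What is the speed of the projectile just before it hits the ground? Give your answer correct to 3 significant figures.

56.9 m/s

Fall time: t = √(2 × 62.6 / 9.8) = 3.574 s.
At impact: v_x = 44.8 m/s (unchanged), v_y = g t = 9.8 × 3.574 = 35.03 m/s.
Speed = √(v_x² + v_y²) = √(2007 + 1227) = 56.9 m/s.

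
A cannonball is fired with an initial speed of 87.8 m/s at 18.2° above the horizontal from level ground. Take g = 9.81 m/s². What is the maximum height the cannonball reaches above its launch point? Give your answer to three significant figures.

Vertical component of launch velocity: v_y = 87.8 sin 18.2° = 27.42 m/s.
At the highest point the vertical velocity is zero, so v_y² = 2 g h_max.
h_max = (27.42)² / (2 × 9.81) = 751.9 / 19.62 = 38.3 m.

38.3 m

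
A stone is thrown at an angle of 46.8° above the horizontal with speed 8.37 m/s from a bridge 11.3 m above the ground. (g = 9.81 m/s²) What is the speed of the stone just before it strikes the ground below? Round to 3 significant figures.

17.1 m/s

v_x = 8.37 cos 46.8° = 5.730 m/s is unchanged throughout.
For the vertical component, v_y² = v_y0² + 2 g h = (6.101)² + 2×9.81×11.3 = 258.9, so |v_y| = 16.09 m/s.
Impact speed = √(v_x² + v_y²) = √(32.83 + 258.9) = 17.1 m/s.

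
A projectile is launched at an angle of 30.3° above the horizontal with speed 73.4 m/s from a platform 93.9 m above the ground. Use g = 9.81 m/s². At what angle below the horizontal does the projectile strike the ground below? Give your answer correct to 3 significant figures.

41.8°

v_x = 73.4 cos 30.3° = 63.37 m/s.
At impact |v_y| = √(v_y0² + 2 g h) = √(37.03² + 2×9.81×93.9) = 56.69 m/s.
Angle below horizontal = arctan(|v_y| / v_x) = arctan(56.69 / 63.37) = 41.8°.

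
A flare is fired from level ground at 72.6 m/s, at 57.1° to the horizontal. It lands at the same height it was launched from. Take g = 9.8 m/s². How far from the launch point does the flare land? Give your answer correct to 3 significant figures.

Components: v_x = 72.6 cos 57.1° = 39.43 m/s, v_y = 72.6 sin 57.1° = 60.96 m/s.
Time of flight (same landing height): t = 2 v_y / g = 2 × 60.96 / 9.8 = 12.44 s.
Range: R = v_x · t = 39.43 × 12.44 = 491 m.

491 m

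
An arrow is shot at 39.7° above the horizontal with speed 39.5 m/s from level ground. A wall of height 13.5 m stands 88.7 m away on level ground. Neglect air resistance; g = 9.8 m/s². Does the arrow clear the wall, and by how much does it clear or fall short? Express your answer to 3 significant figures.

v_x = 39.5 cos 39.7° = 30.39 m/s; v_y0 = 39.5 sin 39.7° = 25.23 m/s.
Time to reach the wall: t = 88.7 / 30.39 = 2.919 s.
Height at that point: y = 25.23×2.919 − 4.900×2.919² = 31.90 m.
That is 31.90 − 13.5 = 18.4 m above the top of the wall, so the arrow clears it.

Yes — it clears the wall by 18.4 m.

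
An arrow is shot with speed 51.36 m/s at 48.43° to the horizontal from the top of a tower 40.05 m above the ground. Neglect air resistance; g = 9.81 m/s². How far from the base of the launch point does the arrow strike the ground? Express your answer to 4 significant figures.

Components: v_x = 51.36 cos 48.43° = 34.079 m/s, v_y = 51.36 sin 48.43° = 38.425 m/s.
Vertical: 0 = 40.05 + 38.425 t − ½(9.81) t² ⇒ 4.905 t² − 38.425 t − 40.05 = 0.
t = [38.425 + √(1476.5 + 785.78)] / 9.810 = 8.7654 s.
Horizontal: R = v_x · t = 34.079 × 8.7654 = 298.7 m.

298.7 m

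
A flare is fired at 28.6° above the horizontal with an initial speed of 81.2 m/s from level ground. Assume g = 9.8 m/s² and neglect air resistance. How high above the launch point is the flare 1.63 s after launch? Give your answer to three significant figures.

v_y0 = 81.2 sin 28.6° = 38.87 m/s.
y(t) = v_y0 t − ½ g t² = 38.87×1.63 − 4.900×1.63² = 50.3 m.

50.3 m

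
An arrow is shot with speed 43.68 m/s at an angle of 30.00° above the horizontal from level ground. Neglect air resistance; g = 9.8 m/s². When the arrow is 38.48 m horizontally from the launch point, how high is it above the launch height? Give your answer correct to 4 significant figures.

v_x = 43.68 cos 30.00° = 37.828 m/s, v_y0 = 43.68 sin 30.00° = 21.840 m/s.
Time to reach x = 38.48 m: t = x / v_x = 38.48 / 37.828 = 1.0172 s.
y = v_y0 t − ½ g t² = 21.840×1.0172 − 4.900×1.0172² = 17.15 m.

17.15 m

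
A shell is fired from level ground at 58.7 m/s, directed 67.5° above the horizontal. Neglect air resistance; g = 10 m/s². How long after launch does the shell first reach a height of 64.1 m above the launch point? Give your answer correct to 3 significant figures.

1.35 s

v_y0 = 58.7 sin 67.5° = 54.23 m/s.
Set y = v_y0 t − ½ g t² = 64.1: 5.000 t² − 54.23 t + 64.1 = 0.
t = [54.23 ± √(2941 − 1282)] / 10 = (54.23 ± 40.73) / 10, giving t = 1.35 s or t = 9.50 s.
The shell is on the way up at the first time, so t = 1.35 s.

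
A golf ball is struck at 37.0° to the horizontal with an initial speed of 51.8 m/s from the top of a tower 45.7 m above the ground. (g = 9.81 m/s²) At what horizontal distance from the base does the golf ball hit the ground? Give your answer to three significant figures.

Components: v_x = 51.8 cos 37.0° = 41.37 m/s, v_y = 51.8 sin 37.0° = 31.17 m/s.
Vertical: 0 = 45.7 + 31.17 t − ½(9.81) t² ⇒ 4.905 t² − 31.17 t − 45.7 = 0.
t = [31.17 + √(971.6 + 896.6)] / 9.810 = 7.583 s.
Horizontal: R = v_x · t = 41.37 × 7.583 = 314 m.

314 m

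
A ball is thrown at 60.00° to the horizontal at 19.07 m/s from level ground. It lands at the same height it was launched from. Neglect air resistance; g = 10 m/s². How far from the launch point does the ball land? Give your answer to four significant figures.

For level ground, R = v₀² sin(2θ) / g.
sin(2 × 60.00°) = sin 120.00° = 0.8660.
R = (19.07)² × 0.8660 / 10 = 31.49 m.

31.49 m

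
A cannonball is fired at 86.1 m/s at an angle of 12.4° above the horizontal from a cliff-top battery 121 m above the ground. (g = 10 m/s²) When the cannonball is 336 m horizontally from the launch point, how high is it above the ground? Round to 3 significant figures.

115 m

v_x = 86.1 cos 12.4° = 84.09 m/s, v_y0 = 86.1 sin 12.4° = 18.49 m/s.
Time to reach x = 336 m: t = x / v_x = 336 / 84.09 = 3.996 s.
y = 121 + v_y0 t − ½ g t² = 121 + 18.49×3.996 − 5.000×3.996² = 115 m.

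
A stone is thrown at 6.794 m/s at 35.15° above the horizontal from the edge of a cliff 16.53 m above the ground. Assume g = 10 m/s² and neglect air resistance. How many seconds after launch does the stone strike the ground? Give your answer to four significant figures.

Vertical component: v_y = 6.794 sin 35.15° = 3.9114 m/s.
Taking up as positive with launch at y = 16.53 m, landing at y = 0: 0 = 16.53 + 3.9114 t − ½(10) t².
Solving 5.000 t² − 3.9114 t − 16.53 = 0 gives t = [3.9114 + √(3.9114² + 4·5.000·16.53)] / 10.00 = 2.251 s.

2.251 s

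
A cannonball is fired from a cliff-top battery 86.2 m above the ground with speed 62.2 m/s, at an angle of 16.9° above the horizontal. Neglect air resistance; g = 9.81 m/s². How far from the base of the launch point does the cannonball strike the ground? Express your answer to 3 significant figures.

Components: v_x = 62.2 cos 16.9° = 59.51 m/s, v_y = 62.2 sin 16.9° = 18.08 m/s.
Vertical: 0 = 86.2 + 18.08 t − ½(9.81) t² ⇒ 4.905 t² − 18.08 t − 86.2 = 0.
t = [18.08 + √(326.9 + 1691)] / 9.810 = 6.422 s.
Horizontal: R = v_x · t = 59.51 × 6.422 = 382 m.

382 m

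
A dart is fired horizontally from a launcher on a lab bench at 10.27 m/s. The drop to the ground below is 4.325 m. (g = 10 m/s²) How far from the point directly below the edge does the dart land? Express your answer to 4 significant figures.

9.552 m

Initial vertical velocity is zero, so the fall time comes from h = ½ g t²: t = √(2 × 4.325 / 10) = 0.93005 s.
Horizontal motion is uniform at 10.27 m/s, so x = 10.27 × 0.93005 = 9.552 m.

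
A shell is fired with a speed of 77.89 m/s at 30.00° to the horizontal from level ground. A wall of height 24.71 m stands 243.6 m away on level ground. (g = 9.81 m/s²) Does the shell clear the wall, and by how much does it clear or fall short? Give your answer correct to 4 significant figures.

Yes — it clears the wall by 51.96 m.

v_x = 77.89 cos 30.00° = 67.455 m/s; v_y0 = 77.89 sin 30.00° = 38.945 m/s.
Time to reach the wall: t = 243.6 / 67.455 = 3.6113 s.
Height at that point: y = 38.945×3.6113 − 4.905×3.6113² = 76.674 m.
That is 76.674 − 24.71 = 51.96 m above the top of the wall, so the shell clears it.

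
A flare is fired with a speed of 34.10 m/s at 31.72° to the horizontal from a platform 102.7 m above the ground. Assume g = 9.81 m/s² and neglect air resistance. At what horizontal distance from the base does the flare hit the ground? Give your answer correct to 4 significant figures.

Components: v_x = 34.10 cos 31.72° = 29.006 m/s, v_y = 34.10 sin 31.72° = 17.929 m/s.
Vertical: 0 = 102.7 + 17.929 t − ½(9.81) t² ⇒ 4.905 t² − 17.929 t − 102.7 = 0.
t = [17.929 + √(321.45 + 2015.0)] / 9.810 = 6.7549 s.
Horizontal: R = v_x · t = 29.006 × 6.7549 = 195.9 m.

195.9 m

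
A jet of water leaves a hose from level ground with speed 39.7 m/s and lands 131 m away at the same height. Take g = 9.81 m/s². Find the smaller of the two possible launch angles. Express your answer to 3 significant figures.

Level-ground range: R = v₀² sin(2θ)/g ⇒ sin 2θ = R g / v₀² = 131×9.81/39.7² = 0.8154.
2θ = arcsin(0.8154) = 54.63° or 180° − 54.63° = 125.37°.
So θ = 27.3° or θ = 62.7°.

27.3°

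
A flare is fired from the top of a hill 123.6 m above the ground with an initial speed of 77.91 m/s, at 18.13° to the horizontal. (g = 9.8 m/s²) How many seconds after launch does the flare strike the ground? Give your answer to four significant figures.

Vertical component: v_y = 77.91 sin 18.13° = 24.244 m/s.
Taking up as positive with launch at y = 123.6 m, landing at y = 0: 0 = 123.6 + 24.244 t − ½(9.8) t².
Solving 4.900 t² − 24.244 t − 123.6 = 0 gives t = [24.244 + √(24.244² + 4·4.900·123.6)] / 9.800 = 8.072 s.

8.072 s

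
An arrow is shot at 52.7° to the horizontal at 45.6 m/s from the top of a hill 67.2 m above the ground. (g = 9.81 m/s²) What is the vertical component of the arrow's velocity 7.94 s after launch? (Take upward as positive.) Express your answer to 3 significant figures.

Initial vertical component: v_y0 = 45.6 sin 52.7° = 36.27 m/s.
v_y(t) = v_y0 − g t = 36.27 − 9.81 × 7.94 = -41.6 m/s.

-41.6 m/s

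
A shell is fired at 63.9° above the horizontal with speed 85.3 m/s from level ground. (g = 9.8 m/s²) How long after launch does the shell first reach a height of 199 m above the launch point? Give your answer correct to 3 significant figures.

v_y0 = 85.3 sin 63.9° = 76.60 m/s.
Set y = v_y0 t − ½ g t² = 199: 4.900 t² − 76.60 t + 199 = 0.
t = [76.60 ± √(5868 − 3900)] / 9.8 = (76.60 ± 44.36) / 9.8, giving t = 3.29 s or t = 12.3 s.
The shell is on the way up at the first time, so t = 3.29 s.

3.29 s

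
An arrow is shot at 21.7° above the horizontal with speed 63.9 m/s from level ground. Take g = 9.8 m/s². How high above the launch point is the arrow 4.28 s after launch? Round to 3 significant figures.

11.4 m

v_y0 = 63.9 sin 21.7° = 23.63 m/s.
y(t) = v_y0 t − ½ g t² = 23.63×4.28 − 4.900×4.28² = 11.4 m.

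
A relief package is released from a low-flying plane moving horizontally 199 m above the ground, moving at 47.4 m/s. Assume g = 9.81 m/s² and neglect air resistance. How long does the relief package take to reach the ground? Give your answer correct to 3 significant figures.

The horizontal speed doesn't affect the fall. With v_y0 = 0, h = ½ g t².
t = √(2 × 199 / 9.81) = √40.57 = 6.37 s.

6.37 s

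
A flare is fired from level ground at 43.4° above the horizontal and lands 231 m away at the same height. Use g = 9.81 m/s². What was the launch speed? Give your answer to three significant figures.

47.6 m/s

On level ground, R = v₀² sin(2θ) / g, so v₀ = √(R g / sin 2θ).
sin(2 × 43.4°) = 0.9984.
v₀ = √(231 × 9.81 / 0.9984) = √2270 = 47.6 m/s.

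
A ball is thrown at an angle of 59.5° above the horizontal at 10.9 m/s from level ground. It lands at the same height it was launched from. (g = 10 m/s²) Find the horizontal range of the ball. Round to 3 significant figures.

Components: v_x = 10.9 cos 59.5° = 5.532 m/s, v_y = 10.9 sin 59.5° = 9.392 m/s.
Time of flight (same landing height): t = 2 v_y / g = 2 × 9.392 / 10 = 1.878 s.
Range: R = v_x · t = 5.532 × 1.878 = 10.4 m.

10.4 m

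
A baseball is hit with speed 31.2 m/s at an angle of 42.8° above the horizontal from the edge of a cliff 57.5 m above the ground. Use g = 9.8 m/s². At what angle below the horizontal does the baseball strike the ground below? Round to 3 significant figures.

60.0°

v_x = 31.2 cos 42.8° = 22.89 m/s.
At impact |v_y| = √(v_y0² + 2 g h) = √(21.20² + 2×9.8×57.5) = 39.70 m/s.
Angle below horizontal = arctan(|v_y| / v_x) = arctan(39.70 / 22.89) = 60.0°.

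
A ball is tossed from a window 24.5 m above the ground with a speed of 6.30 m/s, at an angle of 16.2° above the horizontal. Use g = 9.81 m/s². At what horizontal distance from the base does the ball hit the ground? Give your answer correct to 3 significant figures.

14.6 m

Components: v_x = 6.30 cos 16.2° = 6.050 m/s, v_y = 6.30 sin 16.2° = 1.758 m/s.
Vertical: 0 = 24.5 + 1.758 t − ½(9.81) t² ⇒ 4.905 t² − 1.758 t − 24.5 = 0.
t = [1.758 + √(3.091 + 480.7)] / 9.810 = 2.421 s.
Horizontal: R = v_x · t = 6.050 × 2.421 = 14.6 m.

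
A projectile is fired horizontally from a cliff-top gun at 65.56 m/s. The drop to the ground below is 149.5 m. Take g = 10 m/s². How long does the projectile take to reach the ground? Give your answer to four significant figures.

5.468 s

The horizontal speed doesn't affect the fall. With v_y0 = 0, h = ½ g t².
t = √(2 × 149.5 / 10) = √29.900 = 5.468 s.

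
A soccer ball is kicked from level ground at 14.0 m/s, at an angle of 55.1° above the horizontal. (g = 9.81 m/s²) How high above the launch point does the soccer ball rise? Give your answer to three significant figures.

6.72 m

Vertical component of launch velocity: v_y = 14.0 sin 55.1° = 11.48 m/s.
At the highest point the vertical velocity is zero, so v_y² = 2 g h_max.
h_max = (11.48)² / (2 × 9.81) = 131.8 / 19.62 = 6.72 m.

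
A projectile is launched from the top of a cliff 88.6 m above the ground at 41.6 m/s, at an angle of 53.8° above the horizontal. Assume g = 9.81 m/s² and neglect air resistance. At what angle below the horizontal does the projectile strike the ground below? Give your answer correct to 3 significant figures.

65.3°

v_x = 41.6 cos 53.8° = 24.57 m/s.
At impact |v_y| = √(v_y0² + 2 g h) = √(33.57² + 2×9.81×88.6) = 53.53 m/s.
Angle below horizontal = arctan(|v_y| / v_x) = arctan(53.53 / 24.57) = 65.3°.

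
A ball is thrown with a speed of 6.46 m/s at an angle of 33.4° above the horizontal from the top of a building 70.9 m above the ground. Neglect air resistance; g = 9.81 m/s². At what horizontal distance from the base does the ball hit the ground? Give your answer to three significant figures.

22.6 m

Components: v_x = 6.46 cos 33.4° = 5.393 m/s, v_y = 6.46 sin 33.4° = 3.556 m/s.
Vertical: 0 = 70.9 + 3.556 t − ½(9.81) t² ⇒ 4.905 t² − 3.556 t − 70.9 = 0.
t = [3.556 + √(12.65 + 1391)] / 9.810 = 4.182 s.
Horizontal: R = v_x · t = 5.393 × 4.182 = 22.6 m.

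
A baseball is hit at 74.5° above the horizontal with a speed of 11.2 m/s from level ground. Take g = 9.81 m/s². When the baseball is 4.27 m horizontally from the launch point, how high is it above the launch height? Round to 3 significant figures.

v_x = 11.2 cos 74.5° = 2.993 m/s, v_y0 = 11.2 sin 74.5° = 10.79 m/s.
Time to reach x = 4.27 m: t = x / v_x = 4.27 / 2.993 = 1.427 s.
y = v_y0 t − ½ g t² = 10.79×1.427 − 4.905×1.427² = 5.41 m.

5.41 m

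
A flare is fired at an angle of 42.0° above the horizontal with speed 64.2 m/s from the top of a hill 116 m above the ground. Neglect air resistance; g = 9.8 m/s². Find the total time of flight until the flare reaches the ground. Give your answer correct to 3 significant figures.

Vertical component: v_y = 64.2 sin 42.0° = 42.96 m/s.
Taking up as positive with launch at y = 116 m, landing at y = 0: 0 = 116 + 42.96 t − ½(9.8) t².
Solving 4.900 t² − 42.96 t − 116 = 0 gives t = [42.96 + √(42.96² + 4·4.900·116)] / 9.800 = 10.9 s.

10.9 s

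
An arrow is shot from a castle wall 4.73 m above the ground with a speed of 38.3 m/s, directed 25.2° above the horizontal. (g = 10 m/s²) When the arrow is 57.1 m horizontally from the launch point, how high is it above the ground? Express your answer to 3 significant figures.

v_x = 38.3 cos 25.2° = 34.65 m/s, v_y0 = 38.3 sin 25.2° = 16.31 m/s.
Time to reach x = 57.1 m: t = x / v_x = 57.1 / 34.65 = 1.648 s.
y = 4.73 + v_y0 t − ½ g t² = 4.73 + 16.31×1.648 − 5.000×1.648² = 18.0 m.

18.0 m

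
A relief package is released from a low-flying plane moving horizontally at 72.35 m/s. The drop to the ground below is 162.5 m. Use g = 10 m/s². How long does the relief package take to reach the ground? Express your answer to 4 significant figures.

The horizontal speed doesn't affect the fall. With v_y0 = 0, h = ½ g t².
t = √(2 × 162.5 / 10) = √32.500 = 5.701 s.

5.701 s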